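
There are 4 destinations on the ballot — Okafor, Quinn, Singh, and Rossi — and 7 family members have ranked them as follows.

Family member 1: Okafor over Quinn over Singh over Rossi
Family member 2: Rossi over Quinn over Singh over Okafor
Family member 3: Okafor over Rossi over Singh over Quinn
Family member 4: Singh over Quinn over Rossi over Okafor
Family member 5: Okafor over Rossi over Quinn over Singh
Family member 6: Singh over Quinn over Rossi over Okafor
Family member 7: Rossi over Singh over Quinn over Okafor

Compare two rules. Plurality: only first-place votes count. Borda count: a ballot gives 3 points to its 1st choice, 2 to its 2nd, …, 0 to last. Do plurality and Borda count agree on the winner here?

Plurality first-place counts: Okafor 3, Quinn 0, Singh 2, Rossi 2 → Okafor.
Borda totals: Okafor 9, Quinn 10, Singh 11, Rossi 12 → Rossi.
The two rules disagree: plurality picks Okafor, Borda picks Rossi.

No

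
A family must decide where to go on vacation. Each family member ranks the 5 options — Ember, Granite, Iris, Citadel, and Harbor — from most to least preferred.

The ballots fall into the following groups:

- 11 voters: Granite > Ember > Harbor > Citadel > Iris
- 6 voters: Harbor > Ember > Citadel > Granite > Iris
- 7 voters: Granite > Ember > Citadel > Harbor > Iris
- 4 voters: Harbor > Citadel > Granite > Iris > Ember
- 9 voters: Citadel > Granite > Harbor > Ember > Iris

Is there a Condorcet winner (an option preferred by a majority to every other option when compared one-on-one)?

No

Head-to-head results (37 voters total):
Ember vs Granite: Granite wins 31–6.
Ember vs Iris: Ember wins 33–4.
Ember vs Citadel: Ember wins 24–13.
Ember vs Harbor: Harbor wins 19–18.
Granite vs Iris: Granite wins 37–0.
Granite vs Citadel: Citadel wins 19–18.
Granite vs Harbor: Granite wins 27–10.
Iris vs Citadel: Citadel wins 37–0.
Iris vs Harbor: Harbor wins 37–0.
Citadel vs Harbor: Harbor wins 21–16.
No candidate beats all others: Ember beats Citadel beats Granite beats Ember, a majority cycle.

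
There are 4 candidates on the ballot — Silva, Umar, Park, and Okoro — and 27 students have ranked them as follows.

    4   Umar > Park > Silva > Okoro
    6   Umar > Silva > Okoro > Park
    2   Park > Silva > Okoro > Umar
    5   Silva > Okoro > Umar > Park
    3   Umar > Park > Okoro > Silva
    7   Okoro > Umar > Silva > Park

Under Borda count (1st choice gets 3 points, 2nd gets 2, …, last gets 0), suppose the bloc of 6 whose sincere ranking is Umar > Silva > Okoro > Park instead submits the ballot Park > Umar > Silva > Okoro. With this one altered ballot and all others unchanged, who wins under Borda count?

Borda totals with the altered ballot: Silva 36, Umar 52, Park 38, Okoro 36.
The winner is unchanged: still Umar.

Umar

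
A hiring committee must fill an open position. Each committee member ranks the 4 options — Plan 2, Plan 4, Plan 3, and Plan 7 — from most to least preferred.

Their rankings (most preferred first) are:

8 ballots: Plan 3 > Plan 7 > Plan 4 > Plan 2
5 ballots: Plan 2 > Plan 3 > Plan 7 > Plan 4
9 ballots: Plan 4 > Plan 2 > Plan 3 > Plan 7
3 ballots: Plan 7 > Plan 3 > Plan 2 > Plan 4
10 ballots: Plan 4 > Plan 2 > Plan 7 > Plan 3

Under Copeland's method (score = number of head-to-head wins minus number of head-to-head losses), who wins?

Pairwise results:
  Plan 2 vs Plan 4: Plan 4 wins 27–8.
  Plan 2 vs Plan 3: Plan 2 wins 24–11.
  Plan 2 vs Plan 7: Plan 2 wins 24–11.
  Plan 4 vs Plan 3: Plan 4 wins 19–16.
  Plan 4 vs Plan 7: Plan 4 wins 19–16.
  Plan 3 vs Plan 7: Plan 3 wins 22–13.
Copeland scores (wins − losses):
  Plan 2: 2 − 1 = 1
  Plan 4: 3 − 0 = 3
  Plan 3: 1 − 2 = -1
  Plan 7: 0 − 3 = -3
Plan 4 has the best Copeland score.

Plan 4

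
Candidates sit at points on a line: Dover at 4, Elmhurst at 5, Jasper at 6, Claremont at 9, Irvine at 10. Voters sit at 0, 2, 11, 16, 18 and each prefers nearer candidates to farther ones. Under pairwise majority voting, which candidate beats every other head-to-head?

Irvine

With single-peaked preferences on a line, the Condorcet winner is the candidate closest to the median voter.
The median voter (position 11) is closest to Irvine at 10.
Check: Irvine vs Elmhurst — voters closer to Irvine: 3 of 5.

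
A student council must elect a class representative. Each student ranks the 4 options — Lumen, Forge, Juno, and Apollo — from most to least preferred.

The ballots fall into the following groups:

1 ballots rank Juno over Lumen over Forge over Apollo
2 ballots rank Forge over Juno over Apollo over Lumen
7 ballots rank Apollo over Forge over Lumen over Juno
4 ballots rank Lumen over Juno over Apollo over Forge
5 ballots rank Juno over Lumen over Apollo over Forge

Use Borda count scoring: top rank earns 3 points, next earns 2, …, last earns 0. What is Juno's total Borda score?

Borda scores:
  Lumen: 2 + 2·0 + 7·1 + 4·3 + 5·2 = 31
  Forge: 1 + 2·3 + 7·2 + 4·0 + 5·0 = 21
  Juno: 3 + 2·2 + 7·0 + 4·2 + 5·3 = 30
  Apollo: 0 + 2·1 + 7·3 + 4·1 + 5·1 = 32

30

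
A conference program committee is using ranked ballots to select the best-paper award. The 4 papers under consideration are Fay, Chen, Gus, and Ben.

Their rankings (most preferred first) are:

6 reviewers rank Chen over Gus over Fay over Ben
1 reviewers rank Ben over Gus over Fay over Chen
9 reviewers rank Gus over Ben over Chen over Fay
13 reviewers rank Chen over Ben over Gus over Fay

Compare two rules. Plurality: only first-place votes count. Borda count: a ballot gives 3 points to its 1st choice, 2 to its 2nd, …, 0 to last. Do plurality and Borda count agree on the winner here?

Yes

Plurality first-place counts: Fay 0, Chen 19, Gus 9, Ben 1 → Chen.
Borda totals: Fay 7, Chen 66, Gus 54, Ben 47 → Chen.
The two rules agree on Chen.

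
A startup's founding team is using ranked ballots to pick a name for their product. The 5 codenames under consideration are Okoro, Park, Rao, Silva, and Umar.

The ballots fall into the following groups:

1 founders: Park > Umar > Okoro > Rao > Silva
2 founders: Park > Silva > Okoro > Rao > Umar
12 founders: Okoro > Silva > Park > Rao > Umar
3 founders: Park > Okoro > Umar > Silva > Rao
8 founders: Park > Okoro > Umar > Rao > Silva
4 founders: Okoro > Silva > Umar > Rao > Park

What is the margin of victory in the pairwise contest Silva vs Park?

2

Ballots ranking Silva above Park: 12+4 = 16.
Ballots ranking Park above Silva: 1+2+3+8 = 14.
Silva wins 16–14, a margin of 2.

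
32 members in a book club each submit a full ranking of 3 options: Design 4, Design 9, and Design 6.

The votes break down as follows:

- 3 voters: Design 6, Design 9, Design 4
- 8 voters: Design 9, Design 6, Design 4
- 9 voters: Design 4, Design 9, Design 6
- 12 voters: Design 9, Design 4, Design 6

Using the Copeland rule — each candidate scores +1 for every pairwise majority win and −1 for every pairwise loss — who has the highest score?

Pairwise results:
  Design 4 vs Design 9: Design 9 wins 23–9.
  Design 4 vs Design 6: Design 4 wins 21–11.
  Design 9 vs Design 6: Design 9 wins 29–3.
Copeland scores (wins − losses):
  Design 4: 1 − 1 = 0
  Design 9: 2 − 0 = 2
  Design 6: 0 − 2 = -2
Design 9 has the best Copeland score.

Design 9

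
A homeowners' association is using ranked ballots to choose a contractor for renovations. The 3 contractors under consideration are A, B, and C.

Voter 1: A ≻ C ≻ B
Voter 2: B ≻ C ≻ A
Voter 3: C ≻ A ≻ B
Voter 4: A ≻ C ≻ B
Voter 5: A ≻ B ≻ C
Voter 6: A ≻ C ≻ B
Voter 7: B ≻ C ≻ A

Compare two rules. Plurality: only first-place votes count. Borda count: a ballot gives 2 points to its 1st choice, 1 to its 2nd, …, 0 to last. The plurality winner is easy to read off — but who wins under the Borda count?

A

Plurality first-place counts: A 4, B 2, C 1 → A.
Borda totals: A 9, B 5, C 7 → A.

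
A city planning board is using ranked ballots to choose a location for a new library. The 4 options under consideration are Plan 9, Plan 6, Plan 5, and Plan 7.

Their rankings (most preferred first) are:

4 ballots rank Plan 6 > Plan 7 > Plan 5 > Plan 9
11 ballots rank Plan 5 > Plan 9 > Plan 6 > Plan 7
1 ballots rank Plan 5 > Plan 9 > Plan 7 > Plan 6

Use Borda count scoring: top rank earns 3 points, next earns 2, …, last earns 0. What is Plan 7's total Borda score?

Borda scores:
  Plan 9: 4·0 + 11·2 + 2 = 24
  Plan 6: 4·3 + 11·1 + 0 = 23
  Plan 5: 4·1 + 11·3 + 3 = 40
  Plan 7: 4·2 + 11·0 + 1 = 9

9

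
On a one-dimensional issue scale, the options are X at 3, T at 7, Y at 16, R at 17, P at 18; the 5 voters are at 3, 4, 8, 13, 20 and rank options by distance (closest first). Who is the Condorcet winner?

T

With single-peaked preferences on a line, the Condorcet winner is the candidate closest to the median voter.
The median voter (position 8) is closest to T at 7.
Check: T vs P — voters closer to T: 3 of 5.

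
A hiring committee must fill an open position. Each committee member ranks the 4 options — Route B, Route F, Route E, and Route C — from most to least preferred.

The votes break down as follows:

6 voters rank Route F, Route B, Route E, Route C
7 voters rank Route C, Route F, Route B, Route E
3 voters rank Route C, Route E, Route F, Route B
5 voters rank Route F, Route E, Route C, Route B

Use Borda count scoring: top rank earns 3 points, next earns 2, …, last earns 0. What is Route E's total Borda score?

Borda scores:
  Route B: 6·2 + 7·1 + 3·0 + 5·0 = 19
  Route F: 6·3 + 7·2 + 3·1 + 5·3 = 50
  Route E: 6·1 + 7·0 + 3·2 + 5·2 = 22
  Route C: 6·0 + 7·3 + 3·3 + 5·1 = 35

22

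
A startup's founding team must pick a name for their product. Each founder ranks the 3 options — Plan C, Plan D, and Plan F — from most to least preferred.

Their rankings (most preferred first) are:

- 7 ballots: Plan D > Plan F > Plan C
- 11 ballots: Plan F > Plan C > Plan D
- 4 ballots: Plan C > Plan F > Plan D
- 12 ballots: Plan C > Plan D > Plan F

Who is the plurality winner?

Plan C

First-place vote totals:
  Plan C: 16
  Plan D: 7
  Plan F: 11
Plan C has the most first-place votes.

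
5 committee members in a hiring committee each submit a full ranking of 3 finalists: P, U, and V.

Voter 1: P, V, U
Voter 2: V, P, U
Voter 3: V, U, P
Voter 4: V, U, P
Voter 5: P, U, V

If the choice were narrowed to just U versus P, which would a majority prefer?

Ballots ranking U above P: 2.
Ballots ranking P above U: 3.
P wins the head-to-head, 3–2.

P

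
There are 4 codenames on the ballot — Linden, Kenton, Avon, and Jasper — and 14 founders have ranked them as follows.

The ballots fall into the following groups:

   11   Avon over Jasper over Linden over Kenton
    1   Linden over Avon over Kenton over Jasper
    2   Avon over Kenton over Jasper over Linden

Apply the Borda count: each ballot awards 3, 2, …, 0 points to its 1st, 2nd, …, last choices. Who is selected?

Borda scores:
  Linden: 11·1 + 3 + 2·0 = 14
  Kenton: 11·0 + 1 + 2·2 = 5
  Avon: 11·3 + 2 + 2·3 = 41
  Jasper: 11·2 + 0 + 2·1 = 24
Avon has the highest total.

Avon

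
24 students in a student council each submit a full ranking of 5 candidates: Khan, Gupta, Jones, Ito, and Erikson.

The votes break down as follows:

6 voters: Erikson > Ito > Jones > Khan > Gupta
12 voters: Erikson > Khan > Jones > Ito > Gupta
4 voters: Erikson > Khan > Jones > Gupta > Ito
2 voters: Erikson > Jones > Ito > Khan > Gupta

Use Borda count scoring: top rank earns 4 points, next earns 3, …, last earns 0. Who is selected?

Borda scores:
  Khan: 6·1 + 12·3 + 4·3 + 2·1 = 56
  Gupta: 6·0 + 12·0 + 4·1 + 2·0 = 4
  Jones: 6·2 + 12·2 + 4·2 + 2·3 = 50
  Ito: 6·3 + 12·1 + 4·0 + 2·2 = 34
  Erikson: 6·4 + 12·4 + 4·4 + 2·4 = 96
Erikson has the highest total.

Erikson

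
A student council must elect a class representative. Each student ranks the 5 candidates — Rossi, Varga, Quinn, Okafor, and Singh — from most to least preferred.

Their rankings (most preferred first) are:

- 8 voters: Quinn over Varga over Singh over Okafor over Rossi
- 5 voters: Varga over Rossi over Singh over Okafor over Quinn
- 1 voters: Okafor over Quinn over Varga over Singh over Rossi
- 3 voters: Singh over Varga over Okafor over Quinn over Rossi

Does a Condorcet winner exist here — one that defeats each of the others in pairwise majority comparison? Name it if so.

Head-to-head results (17 voters total):
Rossi vs Varga: Varga wins 17–0.
Rossi vs Quinn: Quinn wins 12–5.
Rossi vs Okafor: Okafor wins 12–5.
Rossi vs Singh: Singh wins 12–5.
Varga vs Quinn: Quinn wins 9–8.
Varga vs Okafor: Varga wins 16–1.
Varga vs Singh: Varga wins 14–3.
Quinn vs Okafor: Okafor wins 9–8.
Quinn vs Singh: Quinn wins 9–8.
Okafor vs Singh: Singh wins 16–1.
No candidate beats all others: Varga beats Okafor beats Quinn beats Varga, a majority cycle.

None — there is no Condorcet winner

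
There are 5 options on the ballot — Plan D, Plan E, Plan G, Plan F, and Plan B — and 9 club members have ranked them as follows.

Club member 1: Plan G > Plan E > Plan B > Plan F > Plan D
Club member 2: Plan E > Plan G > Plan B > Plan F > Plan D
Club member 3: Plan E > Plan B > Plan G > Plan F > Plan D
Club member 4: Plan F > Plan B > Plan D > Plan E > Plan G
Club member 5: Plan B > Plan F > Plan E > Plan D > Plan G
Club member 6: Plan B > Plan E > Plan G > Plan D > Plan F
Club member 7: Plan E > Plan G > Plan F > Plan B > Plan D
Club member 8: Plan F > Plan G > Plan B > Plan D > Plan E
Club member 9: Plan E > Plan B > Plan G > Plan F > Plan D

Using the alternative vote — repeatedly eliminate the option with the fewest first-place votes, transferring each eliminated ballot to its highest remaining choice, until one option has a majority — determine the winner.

Round 1: Plan E 4, Plan F 2, Plan B 2, Plan G 1, Plan D 0. Plan D has the fewest and is eliminated.
Round 2: Plan E 4, Plan F 2, Plan B 2, Plan G 1. Plan G has the fewest and is eliminated.
Round 3: Plan E 5, Plan F 2, Plan B 2. Plan E has a majority.

Plan E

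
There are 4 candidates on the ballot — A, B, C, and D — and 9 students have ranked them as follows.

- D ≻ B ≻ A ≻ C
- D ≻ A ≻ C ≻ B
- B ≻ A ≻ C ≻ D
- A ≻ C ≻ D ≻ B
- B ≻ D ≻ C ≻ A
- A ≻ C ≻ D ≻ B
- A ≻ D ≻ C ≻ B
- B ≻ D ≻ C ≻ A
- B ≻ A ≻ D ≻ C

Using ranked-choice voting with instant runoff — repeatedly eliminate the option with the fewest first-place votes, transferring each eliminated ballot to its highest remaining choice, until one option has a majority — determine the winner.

Round 1: B 4, A 3, D 2, C 0. C has the fewest and is eliminated.
Round 2: B 4, A 3, D 2. D has the fewest and is eliminated.
Round 3: B 5, A 4. B has a majority.

B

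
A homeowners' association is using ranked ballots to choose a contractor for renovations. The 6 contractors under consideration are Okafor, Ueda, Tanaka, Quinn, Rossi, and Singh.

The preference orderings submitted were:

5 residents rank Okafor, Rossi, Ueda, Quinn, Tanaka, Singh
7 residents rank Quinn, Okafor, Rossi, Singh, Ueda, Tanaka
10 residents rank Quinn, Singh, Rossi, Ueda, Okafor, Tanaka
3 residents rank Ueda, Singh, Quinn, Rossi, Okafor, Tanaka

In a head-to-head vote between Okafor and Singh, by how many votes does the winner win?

Ballots ranking Okafor above Singh: 5+7 = 12.
Ballots ranking Singh above Okafor: 10+3 = 13.
Singh wins 13–12, a margin of 1.

1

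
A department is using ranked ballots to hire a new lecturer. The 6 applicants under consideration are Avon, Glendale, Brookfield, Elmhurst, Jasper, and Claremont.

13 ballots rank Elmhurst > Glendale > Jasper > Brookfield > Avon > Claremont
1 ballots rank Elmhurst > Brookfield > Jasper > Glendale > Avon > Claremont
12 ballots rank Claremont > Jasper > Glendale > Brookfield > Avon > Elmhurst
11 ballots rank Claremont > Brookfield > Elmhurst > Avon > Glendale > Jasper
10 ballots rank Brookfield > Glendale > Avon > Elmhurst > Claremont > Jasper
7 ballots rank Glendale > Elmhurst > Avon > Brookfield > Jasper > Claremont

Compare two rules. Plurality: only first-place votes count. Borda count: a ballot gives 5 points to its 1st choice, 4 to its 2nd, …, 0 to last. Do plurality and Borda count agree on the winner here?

No

Plurality first-place counts: Avon 0, Glendale 7, Brookfield 10, Elmhurst 14, Jasper 0, Claremont 23 → Claremont.
Borda totals: Avon 99, Glendale 176, Brookfield 162, Elmhurst 151, Jasper 97, Claremont 125 → Glendale.
The two rules disagree: plurality picks Claremont, Borda picks Glendale.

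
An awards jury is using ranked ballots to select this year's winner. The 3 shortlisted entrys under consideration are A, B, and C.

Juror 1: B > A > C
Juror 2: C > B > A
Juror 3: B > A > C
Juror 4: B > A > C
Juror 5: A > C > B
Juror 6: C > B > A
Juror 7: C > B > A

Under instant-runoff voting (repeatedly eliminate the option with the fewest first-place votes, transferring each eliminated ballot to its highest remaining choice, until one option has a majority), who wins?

C

Round 1: B 3, C 3, A 1. A has the fewest and is eliminated.
Round 2: C 4, B 3. C has a majority.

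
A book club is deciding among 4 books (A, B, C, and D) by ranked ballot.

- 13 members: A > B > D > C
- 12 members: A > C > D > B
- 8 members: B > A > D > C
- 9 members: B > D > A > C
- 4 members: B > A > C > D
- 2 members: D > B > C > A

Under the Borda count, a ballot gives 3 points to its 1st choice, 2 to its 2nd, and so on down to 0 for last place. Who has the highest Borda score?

Borda scores:
  A: 13·3 + 12·3 + 8·2 + 9·1 + 4·2 + 2·0 = 108
  B: 13·2 + 12·0 + 8·3 + 9·3 + 4·3 + 2·2 = 93
  C: 13·0 + 12·2 + 8·0 + 9·0 + 4·1 + 2·1 = 30
  D: 13·1 + 12·1 + 8·1 + 9·2 + 4·0 + 2·3 = 57
A has the highest total.

A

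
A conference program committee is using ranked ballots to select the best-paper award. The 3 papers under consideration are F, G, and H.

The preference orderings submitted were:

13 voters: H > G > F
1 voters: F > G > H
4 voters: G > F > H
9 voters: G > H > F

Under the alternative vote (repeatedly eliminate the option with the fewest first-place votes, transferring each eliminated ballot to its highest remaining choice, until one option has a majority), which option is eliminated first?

F

Round 1: G 13, H 13, F 1. F has the fewest and is eliminated.
Round 2: G 14, H 13. G has a majority.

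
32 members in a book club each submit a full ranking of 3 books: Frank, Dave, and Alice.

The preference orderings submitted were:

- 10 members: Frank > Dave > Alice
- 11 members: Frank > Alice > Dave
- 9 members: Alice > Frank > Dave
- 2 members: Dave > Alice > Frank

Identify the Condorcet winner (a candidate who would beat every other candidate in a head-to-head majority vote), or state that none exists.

Head-to-head results (32 voters total):
Frank vs Dave: Frank wins 30–2.
Frank vs Alice: Frank wins 21–11.
Dave vs Alice: Alice wins 20–12.
Frank beats each rival — Dave (30–2), Alice (21–11) — so Frank is the Condorcet winner.

Frank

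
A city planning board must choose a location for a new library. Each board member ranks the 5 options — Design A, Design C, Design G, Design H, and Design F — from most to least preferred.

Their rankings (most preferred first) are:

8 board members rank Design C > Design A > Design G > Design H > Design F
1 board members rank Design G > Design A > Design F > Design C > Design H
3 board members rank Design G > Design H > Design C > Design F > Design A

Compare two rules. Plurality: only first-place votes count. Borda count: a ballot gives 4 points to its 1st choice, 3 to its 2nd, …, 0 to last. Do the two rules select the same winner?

Plurality first-place counts: Design A 0, Design C 8, Design G 4, Design H 0, Design F 0 → Design C.
Borda totals: Design A 27, Design C 39, Design G 32, Design H 17, Design F 5 → Design C.
The two rules agree on Design C.

Yes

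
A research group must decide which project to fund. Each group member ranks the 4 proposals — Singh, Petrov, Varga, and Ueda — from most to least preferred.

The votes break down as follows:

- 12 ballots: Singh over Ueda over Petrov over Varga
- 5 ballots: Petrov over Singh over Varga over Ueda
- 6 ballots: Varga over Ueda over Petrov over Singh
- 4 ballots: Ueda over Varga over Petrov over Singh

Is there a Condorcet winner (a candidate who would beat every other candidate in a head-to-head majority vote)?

Head-to-head results (27 voters total):
Singh vs Petrov: Petrov wins 15–12.
Singh vs Varga: Singh wins 17–10.
Singh vs Ueda: Singh wins 17–10.
Petrov vs Varga: Petrov wins 17–10.
Petrov vs Ueda: Ueda wins 22–5.
Varga vs Ueda: Ueda wins 16–11.
No candidate beats all others: Singh beats Ueda beats Petrov beats Singh, a majority cycle.

No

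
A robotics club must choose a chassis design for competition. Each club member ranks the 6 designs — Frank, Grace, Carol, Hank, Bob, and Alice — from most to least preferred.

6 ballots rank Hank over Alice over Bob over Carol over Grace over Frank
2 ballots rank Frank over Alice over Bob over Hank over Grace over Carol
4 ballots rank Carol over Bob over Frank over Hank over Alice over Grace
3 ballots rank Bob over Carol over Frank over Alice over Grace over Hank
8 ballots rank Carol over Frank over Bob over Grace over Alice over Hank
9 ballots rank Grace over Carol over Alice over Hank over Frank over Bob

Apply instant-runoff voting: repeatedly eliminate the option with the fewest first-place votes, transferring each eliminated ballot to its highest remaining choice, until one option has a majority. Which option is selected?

Carol

Round 1: Carol 12, Grace 9, Hank 6, Bob 3, Frank 2, Alice 0. Alice has the fewest and is eliminated.
Round 2: Carol 12, Grace 9, Hank 6, Bob 3, Frank 2. Frank has the fewest and is eliminated.
Round 3: Carol 12, Grace 9, Hank 6, Bob 5. Bob has the fewest and is eliminated.
Round 4: Carol 15, Grace 9, Hank 8. Hank has the fewest and is eliminated.
Round 5: Carol 21, Grace 11. Carol has a majority.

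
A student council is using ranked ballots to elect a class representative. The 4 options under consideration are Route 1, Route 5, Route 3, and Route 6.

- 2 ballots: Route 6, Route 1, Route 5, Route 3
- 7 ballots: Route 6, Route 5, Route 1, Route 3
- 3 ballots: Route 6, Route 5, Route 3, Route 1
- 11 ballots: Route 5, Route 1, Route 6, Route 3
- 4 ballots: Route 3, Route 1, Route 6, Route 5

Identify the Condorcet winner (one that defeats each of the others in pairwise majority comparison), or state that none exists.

No Condorcet winner

Head-to-head results (27 voters total):
Route 1 vs Route 5: Route 5 wins 21–6.
Route 1 vs Route 3: Route 1 wins 20–7.
Route 1 vs Route 6: Route 1 wins 15–12.
Route 5 vs Route 3: Route 5 wins 23–4.
Route 5 vs Route 6: Route 6 wins 16–11.
Route 3 vs Route 6: Route 6 wins 23–4.
No candidate beats all others: Route 1 beats Route 6 beats Route 5 beats Route 1, a majority cycle.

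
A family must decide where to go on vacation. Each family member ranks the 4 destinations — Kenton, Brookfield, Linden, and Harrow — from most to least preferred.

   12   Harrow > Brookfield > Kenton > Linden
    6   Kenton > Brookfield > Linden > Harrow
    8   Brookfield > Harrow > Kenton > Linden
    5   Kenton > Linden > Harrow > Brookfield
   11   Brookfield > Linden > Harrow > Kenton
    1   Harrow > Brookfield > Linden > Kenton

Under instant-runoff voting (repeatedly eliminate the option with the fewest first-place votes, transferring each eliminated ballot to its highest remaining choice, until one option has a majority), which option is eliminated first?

Linden

Round 1: Brookfield 19, Harrow 13, Kenton 11, Linden 0. Linden has the fewest and is eliminated.
Round 2: Brookfield 19, Harrow 13, Kenton 11. Kenton has the fewest and is eliminated.
Round 3: Brookfield 25, Harrow 18. Brookfield has a majority.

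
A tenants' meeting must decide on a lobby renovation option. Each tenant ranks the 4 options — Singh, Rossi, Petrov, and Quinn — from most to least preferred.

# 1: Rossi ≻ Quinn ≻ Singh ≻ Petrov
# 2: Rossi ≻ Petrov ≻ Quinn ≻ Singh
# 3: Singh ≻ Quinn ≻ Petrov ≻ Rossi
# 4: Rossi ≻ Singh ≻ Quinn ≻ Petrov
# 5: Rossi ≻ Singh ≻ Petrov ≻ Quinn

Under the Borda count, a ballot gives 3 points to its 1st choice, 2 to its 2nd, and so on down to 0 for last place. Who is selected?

Borda scores:
  Singh: 1 + 0 + 3 + 2 + 2 = 8
  Rossi: 3 + 3 + 0 + 3 + 3 = 12
  Petrov: 0 + 2 + 1 + 0 + 1 = 4
  Quinn: 2 + 1 + 2 + 1 + 0 = 6
Rossi has the highest total.

Rossi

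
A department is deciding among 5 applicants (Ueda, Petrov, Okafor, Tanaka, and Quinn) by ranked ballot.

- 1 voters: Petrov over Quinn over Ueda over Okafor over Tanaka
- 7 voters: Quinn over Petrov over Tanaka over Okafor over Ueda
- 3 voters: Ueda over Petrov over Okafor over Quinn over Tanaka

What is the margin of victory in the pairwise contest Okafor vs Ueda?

Ballots ranking Okafor above Ueda: 7.
Ballots ranking Ueda above Okafor: 1+3 = 4.
Okafor wins 7–4, a margin of 3.

3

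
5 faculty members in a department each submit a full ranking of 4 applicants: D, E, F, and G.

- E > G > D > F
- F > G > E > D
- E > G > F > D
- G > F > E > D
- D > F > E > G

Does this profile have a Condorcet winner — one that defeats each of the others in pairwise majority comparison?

No

Head-to-head results (5 voters total):
D vs E: E wins 4–1.
D vs F: F wins 3–2.
D vs G: G wins 4–1.
E vs F: F wins 3–2.
E vs G: E wins 3–2.
F vs G: G wins 3–2.
No candidate beats all others: E beats G beats F beats E, a majority cycle.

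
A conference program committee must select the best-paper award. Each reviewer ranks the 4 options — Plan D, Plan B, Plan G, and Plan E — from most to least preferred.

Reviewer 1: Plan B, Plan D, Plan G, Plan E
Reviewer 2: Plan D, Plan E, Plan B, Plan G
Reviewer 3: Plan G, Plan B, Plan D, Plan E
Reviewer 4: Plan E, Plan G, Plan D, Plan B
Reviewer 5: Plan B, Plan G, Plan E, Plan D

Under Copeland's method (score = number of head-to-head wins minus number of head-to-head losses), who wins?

Pairwise results:
  Plan D vs Plan B: Plan B wins 3–2.
  Plan D vs Plan G: Plan G wins 3–2.
  Plan D vs Plan E: Plan D wins 3–2.
  Plan B vs Plan G: Plan B wins 3–2.
  Plan B vs Plan E: Plan B wins 3–2.
  Plan G vs Plan E: Plan G wins 3–2.
Copeland scores (wins − losses):
  Plan D: 1 − 2 = -1
  Plan B: 3 − 0 = 3
  Plan G: 2 − 1 = 1
  Plan E: 0 − 3 = -3
Plan B has the best Copeland score.

Plan B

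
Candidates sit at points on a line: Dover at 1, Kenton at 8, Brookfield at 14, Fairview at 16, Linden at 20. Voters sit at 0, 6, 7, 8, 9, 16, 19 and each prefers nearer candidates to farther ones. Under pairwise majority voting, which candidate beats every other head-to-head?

With single-peaked preferences on a line, the Condorcet winner is the candidate closest to the median voter.
The median voter (position 8) is closest to Kenton at 8.
Check: Kenton vs Dover — voters closer to Kenton: 6 of 7.

Kenton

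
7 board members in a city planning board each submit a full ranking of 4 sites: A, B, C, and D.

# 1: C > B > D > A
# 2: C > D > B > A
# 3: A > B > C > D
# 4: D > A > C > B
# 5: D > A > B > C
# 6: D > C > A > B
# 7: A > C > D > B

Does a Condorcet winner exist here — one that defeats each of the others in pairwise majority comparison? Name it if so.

Head-to-head results (7 voters total):
A vs B: A wins 5–2.
A vs C: A wins 4–3.
A vs D: D wins 5–2.
B vs C: C wins 5–2.
B vs D: D wins 5–2.
C vs D: C wins 4–3.
No candidate beats all others: A beats C beats D beats A, a majority cycle.

No Condorcet winner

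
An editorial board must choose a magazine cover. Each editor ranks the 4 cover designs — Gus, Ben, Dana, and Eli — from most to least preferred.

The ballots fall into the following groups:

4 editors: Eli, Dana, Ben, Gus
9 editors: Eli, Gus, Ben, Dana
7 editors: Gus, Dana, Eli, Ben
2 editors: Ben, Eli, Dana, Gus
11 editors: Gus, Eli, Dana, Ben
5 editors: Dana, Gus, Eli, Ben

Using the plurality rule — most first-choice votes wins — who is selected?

First-place vote totals:
  Gus: 18
  Ben: 2
  Dana: 5
  Eli: 13
Gus has the most first-place votes.

Gus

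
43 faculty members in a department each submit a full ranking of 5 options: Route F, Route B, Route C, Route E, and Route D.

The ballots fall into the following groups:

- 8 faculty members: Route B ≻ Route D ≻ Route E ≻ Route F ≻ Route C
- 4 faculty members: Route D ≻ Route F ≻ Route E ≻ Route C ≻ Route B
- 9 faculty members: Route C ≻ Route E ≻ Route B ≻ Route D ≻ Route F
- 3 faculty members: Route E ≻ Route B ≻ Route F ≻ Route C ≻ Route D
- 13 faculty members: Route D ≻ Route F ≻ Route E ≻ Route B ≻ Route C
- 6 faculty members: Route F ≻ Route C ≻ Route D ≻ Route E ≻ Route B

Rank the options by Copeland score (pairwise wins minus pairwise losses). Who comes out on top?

Route D

Pairwise results:
  Route F vs Route B: Route F wins 23–20.
  Route F vs Route C: Route F wins 34–9.
  Route F vs Route E: Route F wins 23–20.
  Route F vs Route D: Route D wins 34–9.
  Route B vs Route C: Route B wins 24–19.
  Route B vs Route E: Route E wins 35–8.
  Route B vs Route D: Route D wins 23–20.
  Route C vs Route E: Route E wins 28–15.
  Route C vs Route D: Route D wins 25–18.
  Route E vs Route D: Route D wins 31–12.
Copeland scores (wins − losses):
  Route F: 3 − 1 = 2
  Route B: 1 − 3 = -2
  Route C: 0 − 4 = -4
  Route E: 2 − 2 = 0
  Route D: 4 − 0 = 4
Route D has the best Copeland score.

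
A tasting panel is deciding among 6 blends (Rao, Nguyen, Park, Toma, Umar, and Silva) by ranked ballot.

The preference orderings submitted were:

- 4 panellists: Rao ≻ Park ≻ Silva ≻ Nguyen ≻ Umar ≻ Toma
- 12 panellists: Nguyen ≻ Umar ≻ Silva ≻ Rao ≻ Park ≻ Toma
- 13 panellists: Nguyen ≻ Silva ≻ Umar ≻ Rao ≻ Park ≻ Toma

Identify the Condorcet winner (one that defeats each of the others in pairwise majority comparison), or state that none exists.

Nguyen

Head-to-head results (29 voters total):
Rao vs Nguyen: Nguyen wins 25–4.
Rao vs Park: Rao wins 29–0.
Rao vs Toma: Rao wins 29–0.
Rao vs Umar: Umar wins 25–4.
Rao vs Silva: Silva wins 25–4.
Nguyen vs Park: Nguyen wins 25–4.
Nguyen vs Toma: Nguyen wins 29–0.
Nguyen vs Umar: Nguyen wins 29–0.
Nguyen vs Silva: Nguyen wins 25–4.
Park vs Toma: Park wins 29–0.
Park vs Umar: Umar wins 25–4.
Park vs Silva: Silva wins 25–4.
Toma vs Umar: Umar wins 29–0.
Toma vs Silva: Silva wins 29–0.
Umar vs Silva: Silva wins 17–12.
Nguyen beats each rival — Rao (25–4), Park (25–4), Toma (29–0), Umar (29–0), Silva (25–4) — so Nguyen is the Condorcet winner.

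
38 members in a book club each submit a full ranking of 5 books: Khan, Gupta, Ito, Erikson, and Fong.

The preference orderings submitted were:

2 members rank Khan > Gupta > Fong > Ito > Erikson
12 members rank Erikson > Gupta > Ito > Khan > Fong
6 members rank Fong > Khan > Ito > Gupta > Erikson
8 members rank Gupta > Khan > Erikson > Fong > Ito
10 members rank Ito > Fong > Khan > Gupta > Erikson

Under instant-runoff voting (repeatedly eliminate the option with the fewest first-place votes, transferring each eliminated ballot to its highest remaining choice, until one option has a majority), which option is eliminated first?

Khan

Round 1: Erikson 12, Ito 10, Gupta 8, Fong 6, Khan 2. Khan has the fewest and is eliminated.
Round 2: Erikson 12, Gupta 10, Ito 10, Fong 6. Fong has the fewest and is eliminated.
Round 3: Ito 16, Erikson 12, Gupta 10. Gupta has the fewest and is eliminated.
Round 4: Erikson 20, Ito 18. Erikson has a majority.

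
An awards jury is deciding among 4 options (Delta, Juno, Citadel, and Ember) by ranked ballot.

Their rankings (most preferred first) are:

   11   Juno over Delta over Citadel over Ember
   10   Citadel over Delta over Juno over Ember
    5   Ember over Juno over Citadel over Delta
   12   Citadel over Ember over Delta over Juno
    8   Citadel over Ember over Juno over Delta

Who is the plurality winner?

Citadel

First-place vote totals:
  Delta: 0
  Juno: 11
  Citadel: 30
  Ember: 5
Citadel has the most first-place votes.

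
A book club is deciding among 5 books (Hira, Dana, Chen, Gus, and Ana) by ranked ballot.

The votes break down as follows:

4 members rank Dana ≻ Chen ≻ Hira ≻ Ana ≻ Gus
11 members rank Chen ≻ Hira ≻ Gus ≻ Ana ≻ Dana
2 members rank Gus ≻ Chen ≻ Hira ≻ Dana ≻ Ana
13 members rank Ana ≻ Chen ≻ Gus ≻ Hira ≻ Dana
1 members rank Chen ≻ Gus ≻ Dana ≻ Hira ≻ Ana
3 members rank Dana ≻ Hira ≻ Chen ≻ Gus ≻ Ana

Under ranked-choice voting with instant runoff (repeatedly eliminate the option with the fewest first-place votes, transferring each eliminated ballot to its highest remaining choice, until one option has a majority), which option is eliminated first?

Hira

Round 1: Ana 13, Chen 12, Dana 7, Gus 2, Hira 0. Hira has the fewest and is eliminated.
Round 2: Ana 13, Chen 12, Dana 7, Gus 2. Gus has the fewest and is eliminated.
Round 3: Chen 14, Ana 13, Dana 7. Dana has the fewest and is eliminated.
Round 4: Chen 21, Ana 13. Chen has a majority.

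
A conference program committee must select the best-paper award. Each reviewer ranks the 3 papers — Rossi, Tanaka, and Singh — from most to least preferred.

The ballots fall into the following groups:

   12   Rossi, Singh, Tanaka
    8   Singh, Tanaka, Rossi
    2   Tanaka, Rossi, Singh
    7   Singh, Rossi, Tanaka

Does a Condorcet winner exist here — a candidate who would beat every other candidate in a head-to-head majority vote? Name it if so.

Singh

Head-to-head results (29 voters total):
Rossi vs Tanaka: Rossi wins 19–10.
Rossi vs Singh: Singh wins 15–14.
Tanaka vs Singh: Singh wins 27–2.
Singh beats each rival — Rossi (15–14), Tanaka (27–2) — so Singh is the Condorcet winner.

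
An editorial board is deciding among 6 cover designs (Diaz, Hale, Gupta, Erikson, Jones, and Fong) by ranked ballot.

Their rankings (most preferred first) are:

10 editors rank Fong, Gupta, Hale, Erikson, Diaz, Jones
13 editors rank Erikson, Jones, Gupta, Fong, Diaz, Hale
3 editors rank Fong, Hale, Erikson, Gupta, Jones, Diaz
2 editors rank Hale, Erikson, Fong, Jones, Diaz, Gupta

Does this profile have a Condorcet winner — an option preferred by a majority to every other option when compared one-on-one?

Head-to-head results (28 voters total):
Diaz vs Hale: Hale wins 15–13.
Diaz vs Gupta: Gupta wins 26–2.
Diaz vs Erikson: Erikson wins 28–0.
Diaz vs Jones: Jones wins 18–10.
Diaz vs Fong: Fong wins 28–0.
Hale vs Gupta: Gupta wins 23–5.
Hale vs Erikson: Hale wins 15–13.
Hale vs Jones: Hale wins 15–13.
Hale vs Fong: Fong wins 26–2.
Gupta vs Erikson: Erikson wins 18–10.
Gupta vs Jones: Jones wins 15–13.
Gupta vs Fong: Fong wins 15–13.
Erikson vs Jones: Erikson wins 28–0.
Erikson vs Fong: Erikson wins 15–13.
Jones vs Fong: Fong wins 15–13.
No candidate beats all others: Hale beats Erikson beats Gupta beats Hale, a majority cycle.

No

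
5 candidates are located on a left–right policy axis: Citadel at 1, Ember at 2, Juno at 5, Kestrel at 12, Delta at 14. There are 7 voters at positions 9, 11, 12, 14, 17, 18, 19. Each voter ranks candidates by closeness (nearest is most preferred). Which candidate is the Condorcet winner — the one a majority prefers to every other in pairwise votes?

Delta

With single-peaked preferences on a line, the Condorcet winner is the candidate closest to the median voter.
The median voter (position 14) is closest to Delta at 14.
Check: Delta vs Ember — voters closer to Delta: 7 of 7.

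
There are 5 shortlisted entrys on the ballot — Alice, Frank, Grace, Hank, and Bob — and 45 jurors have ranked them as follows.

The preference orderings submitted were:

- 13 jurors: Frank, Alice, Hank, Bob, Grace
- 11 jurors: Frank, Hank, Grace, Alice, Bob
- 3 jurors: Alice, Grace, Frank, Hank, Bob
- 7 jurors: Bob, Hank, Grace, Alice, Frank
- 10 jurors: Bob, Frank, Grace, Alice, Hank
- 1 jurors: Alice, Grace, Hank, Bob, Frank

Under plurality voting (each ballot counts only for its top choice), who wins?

First-place vote totals:
  Alice: 4
  Frank: 24
  Grace: 0
  Hank: 0
  Bob: 17
Frank has the most first-place votes.

Frank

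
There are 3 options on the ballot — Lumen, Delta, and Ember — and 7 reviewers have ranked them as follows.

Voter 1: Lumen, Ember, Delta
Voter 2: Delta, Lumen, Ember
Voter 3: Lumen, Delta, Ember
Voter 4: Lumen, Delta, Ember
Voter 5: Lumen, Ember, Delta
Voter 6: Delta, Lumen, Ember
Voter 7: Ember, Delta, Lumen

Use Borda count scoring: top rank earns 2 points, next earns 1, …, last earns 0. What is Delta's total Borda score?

Borda scores:
  Lumen: 2 + 1 + 2 + 2 + 2 + 1 + 0 = 10
  Delta: 0 + 2 + 1 + 1 + 0 + 2 + 1 = 7
  Ember: 1 + 0 + 0 + 0 + 1 + 0 + 2 = 4

7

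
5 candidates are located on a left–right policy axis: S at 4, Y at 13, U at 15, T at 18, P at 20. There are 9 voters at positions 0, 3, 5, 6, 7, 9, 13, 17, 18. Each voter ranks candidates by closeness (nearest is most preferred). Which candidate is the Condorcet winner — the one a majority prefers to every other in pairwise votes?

S

With single-peaked preferences on a line, the Condorcet winner is the candidate closest to the median voter.
The median voter (position 7) is closest to S at 4.
Check: S vs T — voters closer to S: 6 of 9.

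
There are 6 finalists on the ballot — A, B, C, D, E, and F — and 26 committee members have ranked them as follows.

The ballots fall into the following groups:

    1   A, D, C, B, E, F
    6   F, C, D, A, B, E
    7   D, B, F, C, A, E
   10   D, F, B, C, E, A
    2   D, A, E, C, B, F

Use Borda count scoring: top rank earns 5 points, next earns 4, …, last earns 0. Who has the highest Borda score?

Borda scores:
  A: 5 + 6·2 + 7·1 + 10·0 + 2·4 = 32
  B: 2 + 6·1 + 7·4 + 10·3 + 2·1 = 68
  C: 3 + 6·4 + 7·2 + 10·2 + 2·2 = 65
  D: 4 + 6·3 + 7·5 + 10·5 + 2·5 = 117
  E: 1 + 6·0 + 7·0 + 10·1 + 2·3 = 17
  F: 0 + 6·5 + 7·3 + 10·4 + 2·0 = 91
D has the highest total.

D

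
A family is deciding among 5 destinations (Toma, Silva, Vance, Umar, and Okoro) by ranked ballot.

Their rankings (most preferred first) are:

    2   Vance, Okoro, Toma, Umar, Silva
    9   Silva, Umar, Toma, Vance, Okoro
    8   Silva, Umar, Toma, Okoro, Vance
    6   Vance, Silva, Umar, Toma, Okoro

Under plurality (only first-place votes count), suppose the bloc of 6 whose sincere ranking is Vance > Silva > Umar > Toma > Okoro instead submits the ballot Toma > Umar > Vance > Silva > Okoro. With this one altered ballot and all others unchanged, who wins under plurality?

First-place totals with the altered ballot: Toma 6, Silva 17, Vance 2, Umar 0, Okoro 0.
The winner is unchanged: still Silva.

Silva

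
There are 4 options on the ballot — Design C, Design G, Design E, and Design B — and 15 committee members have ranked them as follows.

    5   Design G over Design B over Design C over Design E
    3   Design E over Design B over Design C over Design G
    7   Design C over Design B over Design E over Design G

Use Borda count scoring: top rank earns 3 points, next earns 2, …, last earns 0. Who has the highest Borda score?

Borda scores:
  Design C: 5·1 + 3·1 + 7·3 = 29
  Design G: 5·3 + 3·0 + 7·0 = 15
  Design E: 5·0 + 3·3 + 7·1 = 16
  Design B: 5·2 + 3·2 + 7·2 = 30
Design B has the highest total.

Design B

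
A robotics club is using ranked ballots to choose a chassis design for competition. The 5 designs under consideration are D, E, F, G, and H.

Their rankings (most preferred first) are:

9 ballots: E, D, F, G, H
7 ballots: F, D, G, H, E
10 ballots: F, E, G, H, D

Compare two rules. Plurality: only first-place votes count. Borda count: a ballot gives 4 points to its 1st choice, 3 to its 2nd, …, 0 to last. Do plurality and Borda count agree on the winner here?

Yes

Plurality first-place counts: D 0, E 9, F 17, G 0, H 0 → F.
Borda totals: D 48, E 66, F 86, G 43, H 17 → F.
The two rules agree on F.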